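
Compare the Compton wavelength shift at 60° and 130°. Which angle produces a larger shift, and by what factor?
130° produces the larger shift by a factor of 3.286

Calculate both shifts using Δλ = λ_C(1 - cos θ):

For θ₁ = 60°:
Δλ₁ = 2.4263 × (1 - cos(60°))
Δλ₁ = 2.4263 × 0.5000
Δλ₁ = 1.2132 pm

For θ₂ = 130°:
Δλ₂ = 2.4263 × (1 - cos(130°))
Δλ₂ = 2.4263 × 1.6428
Δλ₂ = 3.9859 pm

The 130° angle produces the larger shift.
Ratio: 3.9859/1.2132 = 3.286

(Intermediate values are shown rounded; full precision is carried through to the final answer.)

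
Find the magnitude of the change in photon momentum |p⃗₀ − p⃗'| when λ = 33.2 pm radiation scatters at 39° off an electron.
1.3221e-23 kg·m/s

Photon momentum magnitude is p = h/λ.

Initial momentum:
p₀ = h/λ = 6.6261e-34/3.3200e-11 = 1.9958e-23 kg·m/s

After scattering:
λ' = λ + Δλ = 33.2 + 0.5407 = 33.7407 pm
p' = h/λ' = 6.6261e-34/3.3741e-11 = 1.9638e-23 kg·m/s

Momentum is a vector; the scattered photon's direction makes angle θ = 39° with the incident direction. The magnitude of the vector change Δp⃗ = p⃗₀ − p⃗' is found from the law of cosines:
|Δp⃗|² = p₀² + p'² − 2p₀p'cos θ
|Δp⃗|² = (1.9958e-23)² + (1.9638e-23)² − 2·1.9958e-23·1.9638e-23·cos(39°)
|Δp⃗| = 1.3221e-23 kg·m/s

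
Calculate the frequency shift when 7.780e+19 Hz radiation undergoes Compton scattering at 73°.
2.398e+19 Hz (decrease)

Convert frequency to wavelength (c = 299792458 m/s):
λ₀ = c/f₀ = 299792458/7.780e+19 = 3.8533735e-12 m = 3.8534 pm

Calculate Compton shift:
Δλ = λ_C(1 - cos(73°)) = 1.7169 pm

Final wavelength:
λ' = λ₀ + Δλ = 3.8534 + 1.7169 = 5.5703 pm

Final frequency:
f' = c/λ' = 299792458/5.5702993e-12 = 5.3819812e+19 Hz

Frequency shift (decrease):
Δf = f₀ - f' = 7.780e+19 - 5.3819812e+19 = 2.398e+19 Hz

(Intermediate values are shown rounded; full precision is carried through to the final answer.)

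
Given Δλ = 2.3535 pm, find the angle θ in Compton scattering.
88.28°

From the Compton formula Δλ = λ_C(1 - cos θ), we can solve for θ:

cos θ = 1 - Δλ/λ_C

Given:
- Δλ = 2.3535 pm
- λ_C = h/(m_e·c) ≈ 2.42631024 pm

cos θ = 1 - 2.3535/2.42631024
cos θ = 1 - 0.969991
cos θ = 0.030009

θ = arccos(0.030009)
θ = 88.28°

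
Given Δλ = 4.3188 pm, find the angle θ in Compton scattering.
141.26°

From the Compton formula Δλ = λ_C(1 - cos θ), we can solve for θ:

cos θ = 1 - Δλ/λ_C

Given:
- Δλ = 4.3188 pm
- λ_C = h/(m_e·c) ≈ 2.42631024 pm

cos θ = 1 - 4.3188/2.42631024
cos θ = 1 - 1.779987
cos θ = -0.779987

θ = arccos(-0.779987)
θ = 141.26°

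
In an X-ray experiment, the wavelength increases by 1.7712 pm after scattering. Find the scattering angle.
74.34°

From the Compton formula Δλ = λ_C(1 - cos θ), we can solve for θ:

cos θ = 1 - Δλ/λ_C

Given:
- Δλ = 1.7712 pm
- λ_C = h/(m_e·c) ≈ 2.42631024 pm

cos θ = 1 - 1.7712/2.42631024
cos θ = 1 - 0.729997
cos θ = 0.270003

θ = arccos(0.270003)
θ = 74.34°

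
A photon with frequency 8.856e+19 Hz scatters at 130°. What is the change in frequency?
4.789e+19 Hz (decrease)

Convert frequency to wavelength (c = 299792458 m/s):
λ₀ = c/f₀ = 299792458/8.856e+19 = 3.3851904e-12 m = 3.3852 pm

Calculate Compton shift:
Δλ = λ_C(1 - cos(130°)) = 3.9859 pm

Final wavelength:
λ' = λ₀ + Δλ = 3.3852 + 3.9859 = 7.3711 pm

Final frequency:
f' = c/λ' = 299792458/7.3711027e-12 = 4.0671317e+19 Hz

Frequency shift (decrease):
Δf = f₀ - f' = 8.856e+19 - 4.0671317e+19 = 4.789e+19 Hz

(Intermediate values are shown rounded; full precision is carried through to the final answer.)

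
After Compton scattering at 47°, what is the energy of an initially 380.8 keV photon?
307.8473 keV

First convert energy to wavelength:
λ = hc/E, with hc ≈ 1239.842 keV·pm (i.e. 1239.842 eV·nm)

For E = 380.8 keV = 380800 eV:
λ = 1239.842 keV·pm / 380.8 keV
λ = 3.2559 pm

Calculate the Compton shift:
Δλ = λ_C(1 - cos(47°)) = 2.4263 × 0.3180
Δλ = 0.7716 pm

Final wavelength:
λ' = 3.2559 + 0.7716 = 4.0275 pm

Final energy:
E' = hc/λ' = 1239.842 / 4.0275 = 307.8473 keV

(Intermediate values are shown rounded; full precision is carried through to the final answer.)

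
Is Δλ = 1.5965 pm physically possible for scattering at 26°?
No, inconsistent

Calculate the expected shift for θ = 26°:

Δλ_expected = λ_C(1 - cos(26°))
Δλ_expected = 2.4263 × (1 - cos(26°))
Δλ_expected = 2.4263 × 0.1012
Δλ_expected = 0.2456 pm

Given shift: 1.5965 pm
Expected shift: 0.2456 pm
Difference: 1.3509 pm

The values do not match. The given shift corresponds to θ ≈ 70.0°, not 26°.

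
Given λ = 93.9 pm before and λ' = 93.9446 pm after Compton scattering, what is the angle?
11.00°

First find the wavelength shift:
Δλ = λ' - λ = 93.9446 - 93.9 = 0.0446 pm

Using Δλ = λ_C(1 - cos θ), with λ_C = h/(m_e·c) ≈ 2.42631024 pm:
cos θ = 1 - Δλ/λ_C
cos θ = 1 - 0.0446/2.42631024
cos θ = 0.981618

θ = arccos(0.981618)
θ = 11.00°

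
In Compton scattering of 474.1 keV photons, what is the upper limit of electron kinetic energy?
308.0742 keV

Maximum energy transfer occurs at θ = 180° (backscattering).

Initial photon: E₀ = 474.1 keV → λ₀ = 2.6151 pm

Maximum Compton shift (at 180°):
Δλ_max = 2λ_C = 2 × 2.4263 = 4.8526 pm

Final wavelength:
λ' = 2.6151 + 4.8526 = 7.4678 pm

Minimum photon energy (maximum energy to electron):
E'_min = hc/λ' = 166.0258 keV

Maximum electron kinetic energy:
K_max = E₀ - E'_min = 474.1000 - 166.0258 = 308.0742 keV

(Intermediate values are shown rounded; full precision is carried through to the final answer.)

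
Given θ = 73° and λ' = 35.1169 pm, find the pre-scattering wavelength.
33.4000 pm

From λ' = λ + Δλ, we have λ = λ' - Δλ

First calculate the Compton shift:
Δλ = λ_C(1 - cos θ)
Δλ = 2.4263 × (1 - cos(73°))
Δλ = 2.4263 × 0.7076
Δλ = 1.7169 pm

Initial wavelength:
λ = λ' - Δλ
λ = 35.1169 - 1.7169
λ = 33.4000 pm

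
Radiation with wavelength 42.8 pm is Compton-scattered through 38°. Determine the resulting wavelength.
43.3144 pm

Using the Compton scattering formula:
λ' = λ + Δλ = λ + λ_C(1 - cos θ)

Given:
- Initial wavelength λ = 42.8 pm
- Scattering angle θ = 38°
- Compton wavelength λ_C ≈ 2.4263 pm

Calculate the shift:
Δλ = 2.4263 × (1 - cos(38°))
Δλ = 2.4263 × 0.2120
Δλ = 0.5144 pm

Final wavelength:
λ' = 42.8 + 0.5144 = 43.3144 pm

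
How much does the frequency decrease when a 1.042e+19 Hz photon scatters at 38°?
1.830e+17 Hz (decrease)

Convert frequency to wavelength (c = 299792458 m/s):
λ₀ = c/f₀ = 299792458/1.042e+19 = 2.8770869e-11 m = 28.7709 pm

Calculate Compton shift:
Δλ = λ_C(1 - cos(38°)) = 0.5144 pm

Final wavelength:
λ' = λ₀ + Δλ = 28.7709 + 0.5144 = 29.2852 pm

Final frequency:
f' = c/λ' = 299792458/2.9285221e-11 = 1.0236988e+19 Hz

Frequency shift (decrease):
Δf = f₀ - f' = 1.042e+19 - 1.0236988e+19 = 1.830e+17 Hz

(Intermediate values are shown rounded; full precision is carried through to the final answer.)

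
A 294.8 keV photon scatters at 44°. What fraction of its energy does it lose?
0.1394 (or 13.94%)

Calculate initial and final photon energies:

Initial: E₀ = 294.8 keV → λ₀ = 4.2057 pm
Compton shift: Δλ = 0.6810 pm
Final wavelength: λ' = 4.8867 pm
Final energy: E' = 253.7190 keV

Fractional energy loss:
(E₀ - E')/E₀ = (294.8000 - 253.7190)/294.8000
= 41.0810/294.8000
= 0.1394
= 13.94%

(Intermediate values are shown rounded; full precision is carried through to the final answer.)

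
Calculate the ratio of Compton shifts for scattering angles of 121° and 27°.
121° produces the larger shift by a factor of 13.900

Calculate both shifts using Δλ = λ_C(1 - cos θ):

For θ₁ = 27°:
Δλ₁ = 2.4263 × (1 - cos(27°))
Δλ₁ = 2.4263 × 0.1090
Δλ₁ = 0.2645 pm

For θ₂ = 121°:
Δλ₂ = 2.4263 × (1 - cos(121°))
Δλ₂ = 2.4263 × 1.5150
Δλ₂ = 3.6760 pm

The 121° angle produces the larger shift.
Ratio: 3.6760/0.2645 = 13.900

(Intermediate values are shown rounded; full precision is carried through to the final answer.)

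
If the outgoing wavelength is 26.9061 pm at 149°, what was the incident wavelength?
22.4000 pm

From λ' = λ + Δλ, we have λ = λ' - Δλ

First calculate the Compton shift:
Δλ = λ_C(1 - cos θ)
Δλ = 2.4263 × (1 - cos(149°))
Δλ = 2.4263 × 1.8572
Δλ = 4.5061 pm

Initial wavelength:
λ = λ' - Δλ
λ = 26.9061 - 4.5061
λ = 22.4000 pm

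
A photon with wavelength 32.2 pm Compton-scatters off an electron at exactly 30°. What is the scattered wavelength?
32.5251 pm

Using the Compton formula: λ' = λ + λ_C(1 − cos θ)

For θ = 30°, cos θ = √3/2 (exact) ≈ 0.8660, so:
1 − cos 30° = 1 − (√3/2) ≈ 0.1340

Δλ = λ_C × 0.1340 = 2.4263 × 0.1340 = 0.3251 pm

λ' = 32.2 + 0.3251 = 32.5251 pm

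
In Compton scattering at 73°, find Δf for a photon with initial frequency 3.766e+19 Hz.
6.681e+18 Hz (decrease)

Convert frequency to wavelength (c = 299792458 m/s):
λ₀ = c/f₀ = 299792458/3.766e+19 = 7.9605007e-12 m = 7.9605 pm

Calculate Compton shift:
Δλ = λ_C(1 - cos(73°)) = 1.7169 pm

Final wavelength:
λ' = λ₀ + Δλ = 7.9605 + 1.7169 = 9.6774 pm

Final frequency:
f' = c/λ' = 299792458/9.6774265e-12 = 3.0978531e+19 Hz

Frequency shift (decrease):
Δf = f₀ - f' = 3.766e+19 - 3.0978531e+19 = 6.681e+18 Hz

(Intermediate values are shown rounded; full precision is carried through to the final answer.)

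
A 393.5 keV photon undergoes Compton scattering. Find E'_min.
154.9139 keV (at θ = 180°)

The scattered photon has minimum energy when its wavelength is maximum, i.e., when the Compton shift Δλ = λ_C(1 − cos θ) is maximum. This occurs at θ = 180° (backscattering), giving Δλ_max = 2λ_C = 4.8526 pm.

Initial wavelength: λ₀ = hc/E₀ = 3.1508 pm
Maximum final wavelength: λ'_max = λ₀ + 2λ_C = 3.1508 + 4.8526 = 8.0034 pm
Minimum final energy: E'_min = hc/λ'_max = 154.9139 keV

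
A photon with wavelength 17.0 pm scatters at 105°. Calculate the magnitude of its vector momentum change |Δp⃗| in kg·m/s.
5.7250e-23 kg·m/s

Photon momentum magnitude is p = h/λ.

Initial momentum:
p₀ = h/λ = 6.6261e-34/1.7000e-11 = 3.8977e-23 kg·m/s

After scattering:
λ' = λ + Δλ = 17.0 + 3.0543 = 20.0543 pm
p' = h/λ' = 6.6261e-34/2.0054e-11 = 3.3041e-23 kg·m/s

Momentum is a vector; the scattered photon's direction makes angle θ = 105° with the incident direction. The magnitude of the vector change Δp⃗ = p⃗₀ − p⃗' is found from the law of cosines:
|Δp⃗|² = p₀² + p'² − 2p₀p'cos θ
|Δp⃗|² = (3.8977e-23)² + (3.3041e-23)² − 2·3.8977e-23·3.3041e-23·cos(105°)
|Δp⃗| = 5.7250e-23 kg·m/s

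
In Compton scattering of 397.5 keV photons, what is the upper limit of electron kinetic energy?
241.9699 keV

Maximum energy transfer occurs at θ = 180° (backscattering).

Initial photon: E₀ = 397.5 keV → λ₀ = 3.1191 pm

Maximum Compton shift (at 180°):
Δλ_max = 2λ_C = 2 × 2.4263 = 4.8526 pm

Final wavelength:
λ' = 3.1191 + 4.8526 = 7.9717 pm

Minimum photon energy (maximum energy to electron):
E'_min = hc/λ' = 155.5301 keV

Maximum electron kinetic energy:
K_max = E₀ - E'_min = 397.5000 - 155.5301 = 241.9699 keV

(Intermediate values are shown rounded; full precision is carried through to the final answer.)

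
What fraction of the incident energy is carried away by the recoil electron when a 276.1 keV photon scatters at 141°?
0.4899 (or 48.99%)

Calculate initial and final photon energies:

Initial: E₀ = 276.1 keV → λ₀ = 4.4906 pm
Compton shift: Δλ = 4.3119 pm
Final wavelength: λ' = 8.8025 pm
Final energy: E' = 140.8517 keV

Fractional energy loss:
(E₀ - E')/E₀ = (276.1000 - 140.8517)/276.1000
= 135.2483/276.1000
= 0.4899
= 48.99%

(Intermediate values are shown rounded; full precision is carried through to the final answer.)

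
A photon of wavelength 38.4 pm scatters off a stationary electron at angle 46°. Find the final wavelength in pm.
39.1409 pm

Using the Compton scattering formula:
λ' = λ + Δλ = λ + λ_C(1 - cos θ)

Given:
- Initial wavelength λ = 38.4 pm
- Scattering angle θ = 46°
- Compton wavelength λ_C ≈ 2.4263 pm

Calculate the shift:
Δλ = 2.4263 × (1 - cos(46°))
Δλ = 2.4263 × 0.3053
Δλ = 0.7409 pm

Final wavelength:
λ' = 38.4 + 0.7409 = 39.1409 pm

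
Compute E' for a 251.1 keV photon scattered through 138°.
135.2498 keV

First convert energy to wavelength:
λ = hc/E, with hc ≈ 1239.842 keV·pm (i.e. 1239.842 eV·nm)

For E = 251.1 keV = 251100 eV:
λ = 1239.842 keV·pm / 251.1 keV
λ = 4.9376 pm

Calculate the Compton shift:
Δλ = λ_C(1 - cos(138°)) = 2.4263 × 1.7431
Δλ = 4.2294 pm

Final wavelength:
λ' = 4.9376 + 4.2294 = 9.1671 pm

Final energy:
E' = hc/λ' = 1239.842 / 9.1671 = 135.2498 keV

(Intermediate values are shown rounded; full precision is carried through to the final answer.)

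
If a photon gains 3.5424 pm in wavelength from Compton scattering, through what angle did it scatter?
117.39°

From the Compton formula Δλ = λ_C(1 - cos θ), we can solve for θ:

cos θ = 1 - Δλ/λ_C

Given:
- Δλ = 3.5424 pm
- λ_C = h/(m_e·c) ≈ 2.42631024 pm

cos θ = 1 - 3.5424/2.42631024
cos θ = 1 - 1.459995
cos θ = -0.459995

θ = arccos(-0.459995)
θ = 117.39°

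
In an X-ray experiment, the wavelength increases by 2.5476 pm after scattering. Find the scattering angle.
92.87°

From the Compton formula Δλ = λ_C(1 - cos θ), we can solve for θ:

cos θ = 1 - Δλ/λ_C

Given:
- Δλ = 2.5476 pm
- λ_C = h/(m_e·c) ≈ 2.42631024 pm

cos θ = 1 - 2.5476/2.42631024
cos θ = 1 - 1.049989
cos θ = -0.049989

θ = arccos(-0.049989)
θ = 92.87°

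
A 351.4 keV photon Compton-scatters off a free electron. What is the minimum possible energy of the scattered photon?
147.9364 keV (at θ = 180°)

The scattered photon has minimum energy when its wavelength is maximum, i.e., when the Compton shift Δλ = λ_C(1 − cos θ) is maximum. This occurs at θ = 180° (backscattering), giving Δλ_max = 2λ_C = 4.8526 pm.

Initial wavelength: λ₀ = hc/E₀ = 3.5283 pm
Maximum final wavelength: λ'_max = λ₀ + 2λ_C = 3.5283 + 4.8526 = 8.3809 pm
Minimum final energy: E'_min = hc/λ'_max = 147.9364 keV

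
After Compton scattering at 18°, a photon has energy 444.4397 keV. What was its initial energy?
464.2000 keV

Convert final energy to wavelength (hc ≈ 1239.842 keV·pm):
λ' = hc/E' = 1239.842 / 444.4397 = 2.7897 pm

Calculate the Compton shift:
Δλ = λ_C(1 - cos(18°))
Δλ = 2.4263 × (1 - cos(18°))
Δλ = 0.1188 pm

Initial wavelength:
λ = λ' - Δλ = 2.7897 - 0.1188 = 2.6709 pm

Initial energy:
E = hc/λ = 1239.842 / 2.6709 = 464.2000 keV

(Intermediate values are shown rounded; full precision is carried through to the final answer.)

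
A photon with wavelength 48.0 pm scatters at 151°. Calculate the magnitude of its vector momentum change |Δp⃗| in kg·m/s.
2.5574e-23 kg·m/s

Photon momentum magnitude is p = h/λ.

Initial momentum:
p₀ = h/λ = 6.6261e-34/4.8000e-11 = 1.3804e-23 kg·m/s

After scattering:
λ' = λ + Δλ = 48.0 + 4.5484 = 52.5484 pm
p' = h/λ' = 6.6261e-34/5.2548e-11 = 1.2609e-23 kg·m/s

Momentum is a vector; the scattered photon's direction makes angle θ = 151° with the incident direction. The magnitude of the vector change Δp⃗ = p⃗₀ − p⃗' is found from the law of cosines:
|Δp⃗|² = p₀² + p'² − 2p₀p'cos θ
|Δp⃗|² = (1.3804e-23)² + (1.2609e-23)² − 2·1.3804e-23·1.2609e-23·cos(151°)
|Δp⃗| = 2.5574e-23 kg·m/s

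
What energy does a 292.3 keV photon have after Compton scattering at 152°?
140.7266 keV

First convert energy to wavelength:
λ = hc/E, with hc ≈ 1239.842 keV·pm (i.e. 1239.842 eV·nm)

For E = 292.3 keV = 292300 eV:
λ = 1239.842 keV·pm / 292.3 keV
λ = 4.2417 pm

Calculate the Compton shift:
Δλ = λ_C(1 - cos(152°)) = 2.4263 × 1.8829
Δλ = 4.5686 pm

Final wavelength:
λ' = 4.2417 + 4.5686 = 8.8103 pm

Final energy:
E' = hc/λ' = 1239.842 / 8.8103 = 140.7266 keV

(Intermediate values are shown rounded; full precision is carried through to the final answer.)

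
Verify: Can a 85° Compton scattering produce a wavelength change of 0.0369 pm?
No, inconsistent

Calculate the expected shift for θ = 85°:

Δλ_expected = λ_C(1 - cos(85°))
Δλ_expected = 2.4263 × (1 - cos(85°))
Δλ_expected = 2.4263 × 0.9128
Δλ_expected = 2.2148 pm

Given shift: 0.0369 pm
Expected shift: 2.2148 pm
Difference: 2.1780 pm

The values do not match. The given shift corresponds to θ ≈ 10.0°, not 85°.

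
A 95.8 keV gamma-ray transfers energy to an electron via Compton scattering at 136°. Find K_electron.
23.3524 keV

By energy conservation: K_e = E_initial - E_final

First find the scattered photon energy:
Initial wavelength: λ = hc/E = 12.9420 pm
Compton shift: Δλ = λ_C(1 - cos(136°)) = 4.1717 pm
Final wavelength: λ' = 12.9420 + 4.1717 = 17.1136 pm
Final photon energy: E' = hc/λ' = 72.4476 keV

Electron kinetic energy:
K_e = E - E' = 95.8000 - 72.4476 = 23.3524 keV

(Intermediate values are shown rounded; full precision is carried through to the final answer.)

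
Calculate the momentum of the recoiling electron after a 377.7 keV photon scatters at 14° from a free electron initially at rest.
4.8861e-23 kg·m/s

The electron is initially at rest, so by conservation of momentum:
p⃗_e = p⃗₀ − p⃗'  (incident photon momentum minus scattered photon momentum)

Photon momentum magnitudes (p = h/λ = E/c):
λ₀ = hc/E₀ = 3.2826 pm → p₀ = h/λ₀ = 2.0185e-22 kg·m/s
Δλ = λ_C(1 − cos 14°) = 0.0721 pm
λ' = 3.3547 pm → p' = h/λ' = 1.9752e-22 kg·m/s

The scattered photon makes angle θ = 14° with the incident direction, so by the law of cosines:
|p⃗_e|² = p₀² + p'² − 2p₀p'cos θ
|p⃗_e|² = (2.0185e-22)² + (1.9752e-22)² − 2·2.0185e-22·1.9752e-22·cos(14°)
|p⃗_e| = 4.8861e-23 kg·m/s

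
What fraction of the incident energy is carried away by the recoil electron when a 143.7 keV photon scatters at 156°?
0.3499 (or 34.99%)

Calculate initial and final photon energies:

Initial: E₀ = 143.7 keV → λ₀ = 8.6280 pm
Compton shift: Δλ = 4.6429 pm
Final wavelength: λ' = 13.2708 pm
Final energy: E' = 93.4260 keV

Fractional energy loss:
(E₀ - E')/E₀ = (143.7000 - 93.4260)/143.7000
= 50.2740/143.7000
= 0.3499
= 34.99%

(Intermediate values are shown rounded; full precision is carried through to the final answer.)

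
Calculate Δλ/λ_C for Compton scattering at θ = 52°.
0.3843 λ_C

The Compton shift formula is:
Δλ = λ_C(1 - cos θ)

Dividing both sides by λ_C:
Δλ/λ_C = 1 - cos θ

For θ = 52°:
Δλ/λ_C = 1 - cos(52°)
Δλ/λ_C = 1 - 0.6157
Δλ/λ_C = 0.3843

This means the shift is 0.3843 × λ_C = 0.9325 pm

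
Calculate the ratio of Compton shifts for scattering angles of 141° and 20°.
141° produces the larger shift by a factor of 29.468

Calculate both shifts using Δλ = λ_C(1 - cos θ):

For θ₁ = 20°:
Δλ₁ = 2.4263 × (1 - cos(20°))
Δλ₁ = 2.4263 × 0.0603
Δλ₁ = 0.1463 pm

For θ₂ = 141°:
Δλ₂ = 2.4263 × (1 - cos(141°))
Δλ₂ = 2.4263 × 1.7771
Δλ₂ = 4.3119 pm

The 141° angle produces the larger shift.
Ratio: 4.3119/0.1463 = 29.468

(Intermediate values are shown rounded; full precision is carried through to the final answer.)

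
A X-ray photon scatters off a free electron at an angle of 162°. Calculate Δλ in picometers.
4.7339 pm

Using the Compton scattering formula:
Δλ = λ_C(1 - cos θ)

where λ_C = h/(m_e·c) ≈ 2.4263 pm is the Compton wavelength of an electron.

For θ = 162°:
cos(162°) = -0.9511
1 - cos(162°) = 1.9511

Δλ = 2.4263 × 1.9511
Δλ = 4.7339 pm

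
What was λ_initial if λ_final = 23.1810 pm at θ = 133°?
19.1000 pm

From λ' = λ + Δλ, we have λ = λ' - Δλ

First calculate the Compton shift:
Δλ = λ_C(1 - cos θ)
Δλ = 2.4263 × (1 - cos(133°))
Δλ = 2.4263 × 1.6820
Δλ = 4.0810 pm

Initial wavelength:
λ = λ' - Δλ
λ = 23.1810 - 4.0810
λ = 19.1000 pm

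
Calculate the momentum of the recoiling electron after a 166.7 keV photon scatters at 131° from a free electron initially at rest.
1.3433e-22 kg·m/s

The electron is initially at rest, so by conservation of momentum:
p⃗_e = p⃗₀ − p⃗'  (incident photon momentum minus scattered photon momentum)

Photon momentum magnitudes (p = h/λ = E/c):
λ₀ = hc/E₀ = 7.4376 pm → p₀ = h/λ₀ = 8.9089e-23 kg·m/s
Δλ = λ_C(1 − cos 131°) = 4.0181 pm
λ' = 11.4557 pm → p' = h/λ' = 5.7841e-23 kg·m/s

The scattered photon makes angle θ = 131° with the incident direction, so by the law of cosines:
|p⃗_e|² = p₀² + p'² − 2p₀p'cos θ
|p⃗_e|² = (8.9089e-23)² + (5.7841e-23)² − 2·8.9089e-23·5.7841e-23·cos(131°)
|p⃗_e| = 1.3433e-22 kg·m/s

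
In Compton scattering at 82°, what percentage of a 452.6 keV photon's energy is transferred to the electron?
0.4326 (or 43.26%)

Calculate initial and final photon energies:

Initial: E₀ = 452.6 keV → λ₀ = 2.7394 pm
Compton shift: Δλ = 2.0886 pm
Final wavelength: λ' = 4.8280 pm
Final energy: E' = 256.8019 keV

Fractional energy loss:
(E₀ - E')/E₀ = (452.6000 - 256.8019)/452.6000
= 195.7981/452.6000
= 0.4326
= 43.26%

(Intermediate values are shown rounded; full precision is carried through to the final answer.)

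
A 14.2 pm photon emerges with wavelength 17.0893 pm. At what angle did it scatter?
101.00°

First find the wavelength shift:
Δλ = λ' - λ = 17.0893 - 14.2 = 2.8893 pm

Using Δλ = λ_C(1 - cos θ), with λ_C = h/(m_e·c) ≈ 2.42631024 pm:
cos θ = 1 - Δλ/λ_C
cos θ = 1 - 2.8893/2.42631024
cos θ = -0.190821

θ = arccos(-0.190821)
θ = 101.00°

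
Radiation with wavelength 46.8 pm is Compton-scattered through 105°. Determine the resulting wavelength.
49.8543 pm

Using the Compton scattering formula:
λ' = λ + Δλ = λ + λ_C(1 - cos θ)

Given:
- Initial wavelength λ = 46.8 pm
- Scattering angle θ = 105°
- Compton wavelength λ_C ≈ 2.4263 pm

Calculate the shift:
Δλ = 2.4263 × (1 - cos(105°))
Δλ = 2.4263 × 1.2588
Δλ = 3.0543 pm

Final wavelength:
λ' = 46.8 + 3.0543 = 49.8543 pm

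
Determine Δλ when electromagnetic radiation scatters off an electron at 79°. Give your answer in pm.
1.9633 pm

Using the Compton scattering formula:
Δλ = λ_C(1 - cos θ)

where λ_C = h/(m_e·c) ≈ 2.4263 pm is the Compton wavelength of an electron.

For θ = 79°:
cos(79°) = 0.1908
1 - cos(79°) = 0.8092

Δλ = 2.4263 × 0.8092
Δλ = 1.9633 pm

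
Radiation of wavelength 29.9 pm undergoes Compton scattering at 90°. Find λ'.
32.3263 pm

Using the Compton formula: λ' = λ + λ_C(1 − cos θ)

For θ = 90°, cos θ = 0 (exact) = 0.0000, so:
1 − cos 90° = 1 − (0) = 1.0000

Δλ = λ_C × 1.0000 = 2.4263 × 1.0000 = 2.4263 pm

λ' = 29.9 + 2.4263 = 32.3263 pm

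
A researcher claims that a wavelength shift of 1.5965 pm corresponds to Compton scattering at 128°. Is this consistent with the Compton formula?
No, inconsistent

Calculate the expected shift for θ = 128°:

Δλ_expected = λ_C(1 - cos(128°))
Δλ_expected = 2.4263 × (1 - cos(128°))
Δλ_expected = 2.4263 × 1.6157
Δλ_expected = 3.9201 pm

Given shift: 1.5965 pm
Expected shift: 3.9201 pm
Difference: 2.3236 pm

The values do not match. The given shift corresponds to θ ≈ 70.0°, not 128°.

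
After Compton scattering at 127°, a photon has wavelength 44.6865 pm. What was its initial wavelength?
40.8000 pm

From λ' = λ + Δλ, we have λ = λ' - Δλ

First calculate the Compton shift:
Δλ = λ_C(1 - cos θ)
Δλ = 2.4263 × (1 - cos(127°))
Δλ = 2.4263 × 1.6018
Δλ = 3.8865 pm

Initial wavelength:
λ = λ' - Δλ
λ = 44.6865 - 3.8865
λ = 40.8000 pm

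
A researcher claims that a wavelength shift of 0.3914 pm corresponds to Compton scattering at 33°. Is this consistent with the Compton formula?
Yes, consistent

Calculate the expected shift for θ = 33°:

Δλ_expected = λ_C(1 - cos(33°))
Δλ_expected = 2.4263 × (1 - cos(33°))
Δλ_expected = 2.4263 × 0.1613
Δλ_expected = 0.3914 pm

Given shift: 0.3914 pm
Expected shift: 0.3914 pm
Difference: 0.0000 pm

The values match. This is consistent with Compton scattering at the stated angle.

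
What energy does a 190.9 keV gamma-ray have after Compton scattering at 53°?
166.1799 keV

First convert energy to wavelength:
λ = hc/E, with hc ≈ 1239.842 keV·pm (i.e. 1239.842 eV·nm)

For E = 190.9 keV = 190900 eV:
λ = 1239.842 keV·pm / 190.9 keV
λ = 6.4947 pm

Calculate the Compton shift:
Δλ = λ_C(1 - cos(53°)) = 2.4263 × 0.3982
Δλ = 0.9661 pm

Final wavelength:
λ' = 6.4947 + 0.9661 = 7.4608 pm

Final energy:
E' = hc/λ' = 1239.842 / 7.4608 = 166.1799 keV

(Intermediate values are shown rounded; full precision is carried through to the final answer.)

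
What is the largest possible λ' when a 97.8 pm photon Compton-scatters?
102.6526 pm (at θ = 180°)

The Compton shift is Δλ = λ_C(1 − cos θ).

Since cos θ ranges from −1 to 1, the factor (1 − cos θ) ranges from 0 to 2; the maximum shift occurs at θ = 180° (backscattering):
Δλ_max = 2λ_C = 2 × 2.4263 pm = 4.8526 pm

Maximum scattered wavelength:
λ'_max = λ₀ + Δλ_max = 97.8 + 4.8526 = 102.6526 pm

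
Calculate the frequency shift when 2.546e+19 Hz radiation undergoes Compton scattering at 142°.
6.855e+18 Hz (decrease)

Convert frequency to wavelength (c = 299792458 m/s):
λ₀ = c/f₀ = 299792458/2.546e+19 = 1.1775038e-11 m = 11.7750 pm

Calculate Compton shift:
Δλ = λ_C(1 - cos(142°)) = 4.3383 pm

Final wavelength:
λ' = λ₀ + Δλ = 11.7750 + 4.3383 = 16.1133 pm

Final frequency:
f' = c/λ' = 299792458/1.6113306e-11 = 1.8605273e+19 Hz

Frequency shift (decrease):
Δf = f₀ - f' = 2.546e+19 - 1.8605273e+19 = 6.855e+18 Hz

(Intermediate values are shown rounded; full precision is carried through to the final answer.)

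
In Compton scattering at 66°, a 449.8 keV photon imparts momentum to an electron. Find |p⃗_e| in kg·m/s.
2.2769e-22 kg·m/s

The electron is initially at rest, so by conservation of momentum:
p⃗_e = p⃗₀ − p⃗'  (incident photon momentum minus scattered photon momentum)

Photon momentum magnitudes (p = h/λ = E/c):
λ₀ = hc/E₀ = 2.7564 pm → p₀ = h/λ₀ = 2.4039e-22 kg·m/s
Δλ = λ_C(1 − cos 66°) = 1.4394 pm
λ' = 4.1959 pm → p' = h/λ' = 1.5792e-22 kg·m/s

The scattered photon makes angle θ = 66° with the incident direction, so by the law of cosines:
|p⃗_e|² = p₀² + p'² − 2p₀p'cos θ
|p⃗_e|² = (2.4039e-22)² + (1.5792e-22)² − 2·2.4039e-22·1.5792e-22·cos(66°)
|p⃗_e| = 2.2769e-22 kg·m/s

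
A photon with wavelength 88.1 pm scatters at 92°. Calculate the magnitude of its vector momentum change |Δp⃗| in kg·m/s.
1.0671e-23 kg·m/s

Photon momentum magnitude is p = h/λ.

Initial momentum:
p₀ = h/λ = 6.6261e-34/8.8100e-11 = 7.5211e-24 kg·m/s

After scattering:
λ' = λ + Δλ = 88.1 + 2.5110 = 90.6110 pm
p' = h/λ' = 6.6261e-34/9.0611e-11 = 7.3127e-24 kg·m/s

Momentum is a vector; the scattered photon's direction makes angle θ = 92° with the incident direction. The magnitude of the vector change Δp⃗ = p⃗₀ − p⃗' is found from the law of cosines:
|Δp⃗|² = p₀² + p'² − 2p₀p'cos θ
|Δp⃗|² = (7.5211e-24)² + (7.3127e-24)² − 2·7.5211e-24·7.3127e-24·cos(92°)
|Δp⃗| = 1.0671e-23 kg·m/s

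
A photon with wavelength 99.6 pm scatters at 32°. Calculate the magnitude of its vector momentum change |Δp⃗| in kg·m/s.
3.6608e-24 kg·m/s

Photon momentum magnitude is p = h/λ.

Initial momentum:
p₀ = h/λ = 6.6261e-34/9.9600e-11 = 6.6527e-24 kg·m/s

After scattering:
λ' = λ + Δλ = 99.6 + 0.3687 = 99.9687 pm
p' = h/λ' = 6.6261e-34/9.9969e-11 = 6.6281e-24 kg·m/s

Momentum is a vector; the scattered photon's direction makes angle θ = 32° with the incident direction. The magnitude of the vector change Δp⃗ = p⃗₀ − p⃗' is found from the law of cosines:
|Δp⃗|² = p₀² + p'² − 2p₀p'cos θ
|Δp⃗|² = (6.6527e-24)² + (6.6281e-24)² − 2·6.6527e-24·6.6281e-24·cos(32°)
|Δp⃗| = 3.6608e-24 kg·m/s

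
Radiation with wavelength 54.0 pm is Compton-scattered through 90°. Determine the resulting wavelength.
56.4263 pm

Using the Compton scattering formula:
λ' = λ + Δλ = λ + λ_C(1 - cos θ)

Given:
- Initial wavelength λ = 54.0 pm
- Scattering angle θ = 90°
- Compton wavelength λ_C ≈ 2.4263 pm

Calculate the shift:
Δλ = 2.4263 × (1 - cos(90°))
Δλ = 2.4263 × 1.0000
Δλ = 2.4263 pm

Final wavelength:
λ' = 54.0 + 2.4263 = 56.4263 pm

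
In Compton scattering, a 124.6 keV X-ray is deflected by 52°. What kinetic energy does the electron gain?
10.6764 keV

By energy conservation: K_e = E_initial - E_final

First find the scattered photon energy:
Initial wavelength: λ = hc/E = 9.9506 pm
Compton shift: Δλ = λ_C(1 - cos(52°)) = 0.9325 pm
Final wavelength: λ' = 9.9506 + 0.9325 = 10.8831 pm
Final photon energy: E' = hc/λ' = 113.9236 keV

Electron kinetic energy:
K_e = E - E' = 124.6000 - 113.9236 = 10.6764 keV

(Intermediate values are shown rounded; full precision is carried through to the final answer.)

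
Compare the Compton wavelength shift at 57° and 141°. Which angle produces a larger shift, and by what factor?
141° produces the larger shift by a factor of 3.903

Calculate both shifts using Δλ = λ_C(1 - cos θ):

For θ₁ = 57°:
Δλ₁ = 2.4263 × (1 - cos(57°))
Δλ₁ = 2.4263 × 0.4554
Δλ₁ = 1.1048 pm

For θ₂ = 141°:
Δλ₂ = 2.4263 × (1 - cos(141°))
Δλ₂ = 2.4263 × 1.7771
Δλ₂ = 4.3119 pm

The 141° angle produces the larger shift.
Ratio: 4.3119/1.1048 = 3.903

(Intermediate values are shown rounded; full precision is carried through to the final answer.)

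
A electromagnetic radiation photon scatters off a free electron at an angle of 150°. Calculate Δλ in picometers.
4.5276 pm

Using the Compton scattering formula:
Δλ = λ_C(1 - cos θ)

where λ_C = h/(m_e·c) ≈ 2.4263 pm is the Compton wavelength of an electron.

For θ = 150°:
cos(150°) = -0.8660
1 - cos(150°) = 1.8660

Δλ = 2.4263 × 1.8660
Δλ = 4.5276 pm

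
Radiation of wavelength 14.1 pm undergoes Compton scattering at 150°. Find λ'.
18.6276 pm

Using the Compton formula: λ' = λ + λ_C(1 − cos θ)

For θ = 150°, cos θ = -√3/2 (exact) ≈ -0.8660, so:
1 − cos 150° = 1 − (-√3/2) ≈ 1.8660

Δλ = λ_C × 1.8660 = 2.4263 × 1.8660 = 4.5276 pm

λ' = 14.1 + 4.5276 = 18.6276 pm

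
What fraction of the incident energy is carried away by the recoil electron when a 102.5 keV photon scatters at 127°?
0.2432 (or 24.32%)

Calculate initial and final photon energies:

Initial: E₀ = 102.5 keV → λ₀ = 12.0960 pm
Compton shift: Δλ = 3.8865 pm
Final wavelength: λ' = 15.9825 pm
Final energy: E' = 77.5749 keV

Fractional energy loss:
(E₀ - E')/E₀ = (102.5000 - 77.5749)/102.5000
= 24.9251/102.5000
= 0.2432
= 24.32%

(Intermediate values are shown rounded; full precision is carried through to the final answer.)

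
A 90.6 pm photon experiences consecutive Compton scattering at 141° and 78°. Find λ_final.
96.8338 pm

Apply Compton shift twice:

First scattering at θ₁ = 141°:
Δλ₁ = λ_C(1 - cos(141°))
Δλ₁ = 2.4263 × 1.7771
Δλ₁ = 4.3119 pm

After first scattering:
λ₁ = 90.6 + 4.3119 = 94.9119 pm

Second scattering at θ₂ = 78°:
Δλ₂ = λ_C(1 - cos(78°))
Δλ₂ = 2.4263 × 0.7921
Δλ₂ = 1.9219 pm

Final wavelength:
λ₂ = 94.9119 + 1.9219 = 96.8338 pm

Total shift: Δλ_total = 4.3119 + 1.9219 = 6.2338 pm

(Intermediate values are shown rounded; full precision is carried through to the final answer.)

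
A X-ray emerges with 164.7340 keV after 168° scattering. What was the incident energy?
454.6996 keV

Convert final energy to wavelength (hc ≈ 1239.842 keV·pm):
λ' = hc/E' = 1239.842 / 164.7340 = 7.5263 pm

Calculate the Compton shift:
Δλ = λ_C(1 - cos(168°))
Δλ = 2.4263 × (1 - cos(168°))
Δλ = 4.7996 pm

Initial wavelength:
λ = λ' - Δλ = 7.5263 - 4.7996 = 2.7267 pm

Initial energy:
E = hc/λ = 1239.842 / 2.7267 = 454.6996 keV

(Intermediate values are shown rounded; full precision is carried through to the final answer.)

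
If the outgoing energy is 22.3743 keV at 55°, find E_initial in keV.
22.8000 keV

Convert final energy to wavelength (hc ≈ 1239.842 keV·pm):
λ' = hc/E' = 1239.842 / 22.3743 = 55.4137 pm

Calculate the Compton shift:
Δλ = λ_C(1 - cos(55°))
Δλ = 2.4263 × (1 - cos(55°))
Δλ = 1.0346 pm

Initial wavelength:
λ = λ' - Δλ = 55.4137 - 1.0346 = 54.3790 pm

Initial energy:
E = hc/λ = 1239.842 / 54.3790 = 22.8000 keV

(Intermediate values are shown rounded; full precision is carried through to the final answer.)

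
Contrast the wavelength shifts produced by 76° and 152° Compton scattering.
152° produces the larger shift by a factor of 2.484

Calculate both shifts using Δλ = λ_C(1 - cos θ):

For θ₁ = 76°:
Δλ₁ = 2.4263 × (1 - cos(76°))
Δλ₁ = 2.4263 × 0.7581
Δλ₁ = 1.8393 pm

For θ₂ = 152°:
Δλ₂ = 2.4263 × (1 - cos(152°))
Δλ₂ = 2.4263 × 1.8829
Δλ₂ = 4.5686 pm

The 152° angle produces the larger shift.
Ratio: 4.5686/1.8393 = 2.484

(Intermediate values are shown rounded; full precision is carried through to the final answer.)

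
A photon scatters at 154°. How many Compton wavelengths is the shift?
1.8988 λ_C

The Compton shift formula is:
Δλ = λ_C(1 - cos θ)

Dividing both sides by λ_C:
Δλ/λ_C = 1 - cos θ

For θ = 154°:
Δλ/λ_C = 1 - cos(154°)
Δλ/λ_C = 1 - -0.8988
Δλ/λ_C = 1.8988

This means the shift is 1.8988 × λ_C = 4.6071 pm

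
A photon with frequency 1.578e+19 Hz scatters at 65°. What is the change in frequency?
1.084e+18 Hz (decrease)

Convert frequency to wavelength (c = 299792458 m/s):
λ₀ = c/f₀ = 299792458/1.578e+19 = 1.8998255e-11 m = 18.9983 pm

Calculate Compton shift:
Δλ = λ_C(1 - cos(65°)) = 1.4009 pm

Final wavelength:
λ' = λ₀ + Δλ = 18.9983 + 1.4009 = 20.3992 pm

Final frequency:
f' = c/λ' = 299792458/2.0399162e-11 = 1.4696313e+19 Hz

Frequency shift (decrease):
Δf = f₀ - f' = 1.578e+19 - 1.4696313e+19 = 1.084e+18 Hz

(Intermediate values are shown rounded; full precision is carried through to the final answer.)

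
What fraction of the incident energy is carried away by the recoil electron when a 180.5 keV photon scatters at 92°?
0.2677 (or 26.77%)

Calculate initial and final photon energies:

Initial: E₀ = 180.5 keV → λ₀ = 6.8689 pm
Compton shift: Δλ = 2.5110 pm
Final wavelength: λ' = 9.3799 pm
Final energy: E' = 132.1805 keV

Fractional energy loss:
(E₀ - E')/E₀ = (180.5000 - 132.1805)/180.5000
= 48.3195/180.5000
= 0.2677
= 26.77%

(Intermediate values are shown rounded; full precision is carried through to the final answer.)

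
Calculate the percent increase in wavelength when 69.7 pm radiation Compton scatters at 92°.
3.6026%

Calculate the Compton shift:
Δλ = λ_C(1 - cos(92°))
Δλ = 2.4263 × (1 - cos(92°))
Δλ = 2.4263 × 1.0349
Δλ = 2.5110 pm

Percentage change:
(Δλ/λ₀) × 100 = (2.5110/69.7) × 100
= 3.6026%

(Intermediate values are shown rounded; full precision is carried through to the final answer.)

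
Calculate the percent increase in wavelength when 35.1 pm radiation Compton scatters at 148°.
12.7748%

Calculate the Compton shift:
Δλ = λ_C(1 - cos(148°))
Δλ = 2.4263 × (1 - cos(148°))
Δλ = 2.4263 × 1.8480
Δλ = 4.4839 pm

Percentage change:
(Δλ/λ₀) × 100 = (4.4839/35.1) × 100
= 12.7748%

(Intermediate values are shown rounded; full precision is carried through to the final answer.)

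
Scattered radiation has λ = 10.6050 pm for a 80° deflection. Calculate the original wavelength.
8.6000 pm

From λ' = λ + Δλ, we have λ = λ' - Δλ

First calculate the Compton shift:
Δλ = λ_C(1 - cos θ)
Δλ = 2.4263 × (1 - cos(80°))
Δλ = 2.4263 × 0.8264
Δλ = 2.0050 pm

Initial wavelength:
λ = λ' - Δλ
λ = 10.6050 - 2.0050
λ = 8.6000 pm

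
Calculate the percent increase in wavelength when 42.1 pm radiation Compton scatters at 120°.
8.6448%

Calculate the Compton shift:
Δλ = λ_C(1 - cos(120°))
Δλ = 2.4263 × (1 - cos(120°))
Δλ = 2.4263 × 1.5000
Δλ = 3.6395 pm

Percentage change:
(Δλ/λ₀) × 100 = (3.6395/42.1) × 100
= 8.6448%

(Intermediate values are shown rounded; full precision is carried through to the final answer.)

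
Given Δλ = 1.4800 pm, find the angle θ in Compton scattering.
67.04°

From the Compton formula Δλ = λ_C(1 - cos θ), we can solve for θ:

cos θ = 1 - Δλ/λ_C

Given:
- Δλ = 1.4800 pm
- λ_C = h/(m_e·c) ≈ 2.42631024 pm

cos θ = 1 - 1.4800/2.42631024
cos θ = 1 - 0.609980
cos θ = 0.390020

θ = arccos(0.390020)
θ = 67.04°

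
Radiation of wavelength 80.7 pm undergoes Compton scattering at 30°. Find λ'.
81.0251 pm

Using the Compton formula: λ' = λ + λ_C(1 − cos θ)

For θ = 30°, cos θ = √3/2 (exact) ≈ 0.8660, so:
1 − cos 30° = 1 − (√3/2) ≈ 0.1340

Δλ = λ_C × 0.1340 = 2.4263 × 0.1340 = 0.3251 pm

λ' = 80.7 + 0.3251 = 81.0251 pm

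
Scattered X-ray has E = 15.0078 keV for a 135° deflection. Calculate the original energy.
15.8000 keV

Convert final energy to wavelength (hc ≈ 1239.842 keV·pm):
λ' = hc/E' = 1239.842 / 15.0078 = 82.6132 pm

Calculate the Compton shift:
Δλ = λ_C(1 - cos(135°))
Δλ = 2.4263 × (1 - cos(135°))
Δλ = 4.1420 pm

Initial wavelength:
λ = λ' - Δλ = 82.6132 - 4.1420 = 78.4712 pm

Initial energy:
E = hc/λ = 1239.842 / 78.4712 = 15.8000 keV

(Intermediate values are shown rounded; full precision is carried through to the final answer.)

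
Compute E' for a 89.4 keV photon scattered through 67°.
80.7885 keV

First convert energy to wavelength:
λ = hc/E, with hc ≈ 1239.842 keV·pm (i.e. 1239.842 eV·nm)

For E = 89.4 keV = 89400 eV:
λ = 1239.842 keV·pm / 89.4 keV
λ = 13.8685 pm

Calculate the Compton shift:
Δλ = λ_C(1 - cos(67°)) = 2.4263 × 0.6093
Δλ = 1.4783 pm

Final wavelength:
λ' = 13.8685 + 1.4783 = 15.3468 pm

Final energy:
E' = hc/λ' = 1239.842 / 15.3468 = 80.7885 keV

(Intermediate values are shown rounded; full precision is carried through to the final answer.)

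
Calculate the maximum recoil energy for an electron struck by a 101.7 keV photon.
28.9555 keV

Maximum energy transfer occurs at θ = 180° (backscattering).

Initial photon: E₀ = 101.7 keV → λ₀ = 12.1912 pm

Maximum Compton shift (at 180°):
Δλ_max = 2λ_C = 2 × 2.4263 = 4.8526 pm

Final wavelength:
λ' = 12.1912 + 4.8526 = 17.0438 pm

Minimum photon energy (maximum energy to electron):
E'_min = hc/λ' = 72.7445 keV

Maximum electron kinetic energy:
K_max = E₀ - E'_min = 101.7000 - 72.7445 = 28.9555 keV

(Intermediate values are shown rounded; full precision is carried through to the final answer.)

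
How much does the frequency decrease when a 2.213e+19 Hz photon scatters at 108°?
4.203e+18 Hz (decrease)

Convert frequency to wavelength (c = 299792458 m/s):
λ₀ = c/f₀ = 299792458/2.213e+19 = 1.3546880e-11 m = 13.5469 pm

Calculate Compton shift:
Δλ = λ_C(1 - cos(108°)) = 3.1761 pm

Final wavelength:
λ' = λ₀ + Δλ = 13.5469 + 3.1761 = 16.7230 pm

Final frequency:
f' = c/λ' = 299792458/1.6722961e-11 = 1.7926996e+19 Hz

Frequency shift (decrease):
Δf = f₀ - f' = 2.213e+19 - 1.7926996e+19 = 4.203e+18 Hz

(Intermediate values are shown rounded; full precision is carried through to the final answer.)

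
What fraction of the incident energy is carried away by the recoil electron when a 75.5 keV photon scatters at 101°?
0.1496 (or 14.96%)

Calculate initial and final photon energies:

Initial: E₀ = 75.5 keV → λ₀ = 16.4217 pm
Compton shift: Δλ = 2.8893 pm
Final wavelength: λ' = 19.3110 pm
Final energy: E' = 64.2039 keV

Fractional energy loss:
(E₀ - E')/E₀ = (75.5000 - 64.2039)/75.5000
= 11.2961/75.5000
= 0.1496
= 14.96%

(Intermediate values are shown rounded; full precision is carried through to the final answer.)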